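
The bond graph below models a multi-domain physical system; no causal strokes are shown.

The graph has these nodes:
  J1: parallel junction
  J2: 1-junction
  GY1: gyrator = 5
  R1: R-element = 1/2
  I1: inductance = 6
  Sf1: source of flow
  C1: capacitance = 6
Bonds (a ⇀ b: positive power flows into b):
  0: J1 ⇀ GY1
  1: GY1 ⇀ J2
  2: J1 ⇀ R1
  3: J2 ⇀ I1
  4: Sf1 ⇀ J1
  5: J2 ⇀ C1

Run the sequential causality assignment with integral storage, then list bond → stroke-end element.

bond 4 |Sf1  (Sf1: flow source, stroke at near end)
bond 3 |I1  (I1: I, integral causality)
bond 1 |J2  (1-jn J2 has f-setter on 3)
bond 5 |J2  (J2: bond 3 brought flow, rest push out)
bond 0 |J1  (GY1 both-in/both-out from 1)
bond 2 |R1  (J1: bond 0 brought effort, rest push out)

β0 stroke at J1
β1 stroke at J2
β2 stroke at R1
β3 stroke at I1
β4 stroke at Sf1
β5 stroke at J2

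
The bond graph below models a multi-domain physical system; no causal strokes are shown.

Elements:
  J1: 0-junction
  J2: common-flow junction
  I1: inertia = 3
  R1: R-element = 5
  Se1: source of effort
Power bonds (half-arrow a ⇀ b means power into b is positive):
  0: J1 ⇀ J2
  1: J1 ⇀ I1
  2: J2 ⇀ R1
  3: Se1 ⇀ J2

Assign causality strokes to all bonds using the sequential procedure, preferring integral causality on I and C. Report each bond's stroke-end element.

b0 stroke→J1
b1 stroke→I1
b2 stroke→J2
b3 stroke→J2

bond 3 |J2  (source Se1 imposes e)
bond 1 |I1  (I1 integral (f out))
bond 0 |J1  (J1 needs exactly one e-in)
bond 2 |J2  (J2 flow already set via bond 0)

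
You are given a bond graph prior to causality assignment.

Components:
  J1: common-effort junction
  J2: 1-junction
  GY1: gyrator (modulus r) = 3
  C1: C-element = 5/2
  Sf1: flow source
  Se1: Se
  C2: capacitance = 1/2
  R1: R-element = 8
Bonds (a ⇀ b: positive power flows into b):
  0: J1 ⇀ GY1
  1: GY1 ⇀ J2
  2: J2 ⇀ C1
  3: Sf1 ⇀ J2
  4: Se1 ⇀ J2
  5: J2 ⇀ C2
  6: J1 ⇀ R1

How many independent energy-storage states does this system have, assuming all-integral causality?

β3 stroke at Sf1  (Sf1 fixes flow; stroke at Sf1)
β4 stroke at J2  (source Se1 imposes e)
β1 stroke at J2  (common-f at J2 fixed by 3)
β2 stroke at J2  (common-f at J2 fixed by 3)
β5 stroke at J2  (J2: bond 3 brought flow, rest push out)
β0 stroke at J1  (GY1 both-in/both-out from 1)
β6 stroke at R1  (J1: bond 0 brought effort, rest push out)

2  (C1, C2 all integral)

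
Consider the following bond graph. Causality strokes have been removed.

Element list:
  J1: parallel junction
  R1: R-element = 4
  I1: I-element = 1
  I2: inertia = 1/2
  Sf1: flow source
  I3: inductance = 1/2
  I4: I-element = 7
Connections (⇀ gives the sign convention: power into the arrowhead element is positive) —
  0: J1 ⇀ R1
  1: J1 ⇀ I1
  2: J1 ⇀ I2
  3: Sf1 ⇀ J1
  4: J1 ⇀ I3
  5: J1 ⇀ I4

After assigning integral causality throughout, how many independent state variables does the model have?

β3 →Sf1  (Sf1: flow source, stroke at near end)
β1 →I1  (I1: I, integral causality)
β2 →I2  (I2 integral (f out))
β4 →I3  (I3 integral (f out))
β5 →I4  (I4: I, integral causality)
β0 →J1  (J1: last free bond brings effort in)

4  (I1, I2, I3, I4 all integral)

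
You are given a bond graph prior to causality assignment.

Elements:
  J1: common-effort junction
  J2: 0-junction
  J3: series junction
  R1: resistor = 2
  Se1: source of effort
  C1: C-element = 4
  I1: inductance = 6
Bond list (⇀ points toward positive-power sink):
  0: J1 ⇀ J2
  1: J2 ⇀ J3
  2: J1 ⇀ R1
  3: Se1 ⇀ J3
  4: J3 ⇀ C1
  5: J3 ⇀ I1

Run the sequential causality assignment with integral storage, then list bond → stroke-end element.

β0 →J2
β1 →J3
β2 →J1
β3 →J3
β4 →J3
β5 →I1

b3 stroke→J3  (source Se1 imposes e)
b4 stroke→J3  (C1 outputs effort q/C1)
b5 stroke→I1  (I1: I, integral causality)
b1 stroke→J3  (J3 flow already set via bond 5)
b0 stroke→J2  (closing 0-jn rule on J2)
b2 stroke→J1  (J1 needs exactly one e-in)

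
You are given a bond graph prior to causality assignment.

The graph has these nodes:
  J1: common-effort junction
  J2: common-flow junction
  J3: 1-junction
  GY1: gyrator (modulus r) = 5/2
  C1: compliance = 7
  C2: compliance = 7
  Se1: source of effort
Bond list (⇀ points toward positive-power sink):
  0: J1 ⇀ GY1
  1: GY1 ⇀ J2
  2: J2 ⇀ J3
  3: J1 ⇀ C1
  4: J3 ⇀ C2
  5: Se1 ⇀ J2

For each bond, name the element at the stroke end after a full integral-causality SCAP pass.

#5 |J2  (Se1: effort source, stroke at far end)
#3 |J1  (C1 outputs effort q/C1)
#0 |GY1  (J1 effort already set via bond 3)
#1 |GY1  (through GY1, causality inverts; strokes same side of GY1)
#2 |J2  (1-jn J2 has f-setter on 1)
#4 |J3  (J3: bond 2 brought flow, rest push out)

bond 0 stroke at GY1
bond 1 stroke at GY1
bond 2 stroke at J2
bond 3 stroke at J1
bond 4 stroke at J3
bond 5 stroke at J2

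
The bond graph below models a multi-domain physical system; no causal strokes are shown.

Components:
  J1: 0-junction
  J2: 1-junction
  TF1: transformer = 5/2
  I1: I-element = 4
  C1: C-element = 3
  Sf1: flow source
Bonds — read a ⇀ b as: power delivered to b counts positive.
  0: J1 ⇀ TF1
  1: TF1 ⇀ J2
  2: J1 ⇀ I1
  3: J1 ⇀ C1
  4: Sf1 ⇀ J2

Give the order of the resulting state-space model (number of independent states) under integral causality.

bond 4 |Sf1  (Sf1 fixes flow; stroke at Sf1)
bond 1 |J2  (common-f at J2 fixed by 4)
bond 0 |TF1  (through TF1, causality passes straight; one stroke at TF1)
bond 2 |I1  (prefer integral on I1)
bond 3 |J1  (J1 needs exactly one e-in)

2  (C1, I1 all integral)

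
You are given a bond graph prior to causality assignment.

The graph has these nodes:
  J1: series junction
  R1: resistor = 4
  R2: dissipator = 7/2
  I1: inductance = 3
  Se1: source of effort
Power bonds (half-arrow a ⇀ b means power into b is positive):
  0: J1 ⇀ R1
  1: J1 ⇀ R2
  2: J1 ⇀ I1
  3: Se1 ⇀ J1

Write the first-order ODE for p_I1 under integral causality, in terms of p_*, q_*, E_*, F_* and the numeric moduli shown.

β3 |J1  (Se1 fixes effort; stroke away)
β2 |I1  (I1 integral (f out))
β0 |J1  (J1: bond 2 brought flow, rest push out)
β1 |J1  (common-f at J1 fixed by 2)

dp_I1/dt = E_Se1 - 5*p_I1/2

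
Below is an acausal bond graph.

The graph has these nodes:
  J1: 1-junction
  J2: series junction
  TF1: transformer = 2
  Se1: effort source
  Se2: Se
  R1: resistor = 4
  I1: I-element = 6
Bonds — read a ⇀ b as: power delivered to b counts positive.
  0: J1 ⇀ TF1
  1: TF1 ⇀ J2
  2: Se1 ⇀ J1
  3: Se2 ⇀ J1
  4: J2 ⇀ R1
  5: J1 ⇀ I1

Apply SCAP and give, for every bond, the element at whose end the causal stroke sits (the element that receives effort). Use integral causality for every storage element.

b2 stroke at J1  (Se1: effort source, stroke at far end)
b3 stroke at J1  (Se2 (Se) sets effort on bond)
b5 stroke at I1  (I1 integral (f out))
b0 stroke at J1  (J1 flow already set via bond 5)
b1 stroke at TF1  (through TF1, causality passes straight; one stroke at TF1)
b4 stroke at J2  (common-f at J2 fixed by 1)

β0 →J1
β1 →TF1
β2 →J1
β3 →J1
β4 →J2
β5 →I1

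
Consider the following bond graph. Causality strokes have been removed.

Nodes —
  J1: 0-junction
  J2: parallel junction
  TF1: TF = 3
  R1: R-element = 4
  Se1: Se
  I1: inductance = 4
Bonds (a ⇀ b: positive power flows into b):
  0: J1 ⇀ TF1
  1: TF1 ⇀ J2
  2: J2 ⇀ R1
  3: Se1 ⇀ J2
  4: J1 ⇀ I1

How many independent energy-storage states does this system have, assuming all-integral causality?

b3 →J2  (Se1 fixes effort; stroke away)
b1 →TF1  (common-e at J2 fixed by 3)
b2 →R1  (J2: bond 3 brought effort, rest push out)
b0 →J1  (through TF1, causality passes straight; one stroke at TF1)
b4 →I1  (0-jn J1 has e-setter on 0)

1  (I1 all integral)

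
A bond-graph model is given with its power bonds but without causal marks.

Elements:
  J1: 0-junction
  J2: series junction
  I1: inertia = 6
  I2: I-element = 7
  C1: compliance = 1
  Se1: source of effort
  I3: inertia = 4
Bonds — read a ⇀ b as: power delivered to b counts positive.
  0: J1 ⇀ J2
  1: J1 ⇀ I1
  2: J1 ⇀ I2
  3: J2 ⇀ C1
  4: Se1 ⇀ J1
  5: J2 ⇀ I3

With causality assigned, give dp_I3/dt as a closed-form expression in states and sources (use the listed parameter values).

dp_I3/dt = E_Se1 - q_C1

β4 →J1  (Se1 (Se) sets effort on bond)
β0 →J2  (0-jn J1 has e-setter on 4)
β1 →I1  (J1: bond 4 brought effort, rest push out)
β2 →I2  (J1 effort already set via bond 4)
β3 →J2  (C1: C, integral causality)
β5 →I3  (J2: last free bond brings flow in)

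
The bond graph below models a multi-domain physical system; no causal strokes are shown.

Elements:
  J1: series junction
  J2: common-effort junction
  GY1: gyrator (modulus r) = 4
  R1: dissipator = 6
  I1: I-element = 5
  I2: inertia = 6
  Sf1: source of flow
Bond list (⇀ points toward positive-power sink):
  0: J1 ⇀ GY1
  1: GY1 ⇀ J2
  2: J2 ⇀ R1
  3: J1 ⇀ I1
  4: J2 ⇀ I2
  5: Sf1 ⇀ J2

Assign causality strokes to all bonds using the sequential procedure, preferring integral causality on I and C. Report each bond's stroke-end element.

#0 stroke at J1
#1 stroke at J2
#2 stroke at R1
#3 stroke at I1
#4 stroke at I2
#5 stroke at Sf1

bond 5 |Sf1  (Sf1 fixes flow; stroke at Sf1)
bond 3 |I1  (I1 outputs flow p/I1)
bond 0 |J1  (common-f at J1 fixed by 3)
bond 1 |J2  (through GY1, causality inverts; strokes same side of GY1)
bond 2 |R1  (0-jn J2 has e-setter on 1)
bond 4 |I2  (0-jn J2 has e-setter on 1)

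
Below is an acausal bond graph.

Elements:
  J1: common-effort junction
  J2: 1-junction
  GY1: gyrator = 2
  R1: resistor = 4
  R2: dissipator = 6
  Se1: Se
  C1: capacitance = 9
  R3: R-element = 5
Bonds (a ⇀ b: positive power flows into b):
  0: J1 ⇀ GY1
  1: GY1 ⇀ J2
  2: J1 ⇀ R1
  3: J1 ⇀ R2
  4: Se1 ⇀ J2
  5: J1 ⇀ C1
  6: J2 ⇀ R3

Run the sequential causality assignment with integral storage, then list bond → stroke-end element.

bond 0 stroke→GY1
bond 1 stroke→GY1
bond 2 stroke→R1
bond 3 stroke→R2
bond 4 stroke→J2
bond 5 stroke→J1
bond 6 stroke→J2

bond 4 |J2  (source Se1 imposes e)
bond 5 |J1  (prefer integral on C1)
bond 0 |GY1  (common-e at J1 fixed by 5)
bond 2 |R1  (J1 effort already set via bond 5)
bond 3 |R2  (0-jn J1 has e-setter on 5)
bond 1 |GY1  (GY GY1: same side as bond 0)
bond 6 |J2  (J2: bond 1 brought flow, rest push out)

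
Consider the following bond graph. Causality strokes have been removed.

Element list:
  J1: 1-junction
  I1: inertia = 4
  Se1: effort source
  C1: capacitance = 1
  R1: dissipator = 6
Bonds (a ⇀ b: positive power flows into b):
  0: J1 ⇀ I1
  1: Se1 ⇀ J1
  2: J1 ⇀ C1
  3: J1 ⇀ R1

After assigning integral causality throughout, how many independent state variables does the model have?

bond 1 |J1  (Se1: effort source, stroke at far end)
bond 0 |I1  (I1 outputs flow p/I1)
bond 2 |J1  (1-jn J1 has f-setter on 0)
bond 3 |J1  (1-jn J1 has f-setter on 0)

2  (C1, I1 all integral)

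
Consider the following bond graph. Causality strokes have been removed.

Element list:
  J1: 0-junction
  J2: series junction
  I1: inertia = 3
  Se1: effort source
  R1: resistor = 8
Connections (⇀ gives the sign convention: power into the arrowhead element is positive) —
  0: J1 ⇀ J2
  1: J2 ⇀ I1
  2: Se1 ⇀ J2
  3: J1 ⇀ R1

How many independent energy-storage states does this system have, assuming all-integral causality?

β2 |J2  (Se1 fixes effort; stroke away)
β1 |I1  (I1 outputs flow p/I1)
β0 |J2  (common-f at J2 fixed by 1)
β3 |J1  (only one effort-in slot at J1)

1  (I1 all integral)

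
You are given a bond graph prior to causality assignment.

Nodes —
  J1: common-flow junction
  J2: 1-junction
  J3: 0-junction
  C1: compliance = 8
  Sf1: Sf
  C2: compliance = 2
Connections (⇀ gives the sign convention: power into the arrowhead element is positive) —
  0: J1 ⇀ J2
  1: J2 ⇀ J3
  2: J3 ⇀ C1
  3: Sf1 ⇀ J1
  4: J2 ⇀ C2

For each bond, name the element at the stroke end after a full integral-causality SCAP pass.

bond 3 stroke→Sf1  (source Sf1 imposes f)
bond 0 stroke→J1  (J1 flow already set via bond 3)
bond 1 stroke→J2  (common-f at J2 fixed by 0)
bond 4 stroke→J2  (common-f at J2 fixed by 0)
bond 2 stroke→J3  (J3: last free bond brings effort in)

b0 stroke→J1
b1 stroke→J2
b2 stroke→J3
b3 stroke→Sf1
b4 stroke→J2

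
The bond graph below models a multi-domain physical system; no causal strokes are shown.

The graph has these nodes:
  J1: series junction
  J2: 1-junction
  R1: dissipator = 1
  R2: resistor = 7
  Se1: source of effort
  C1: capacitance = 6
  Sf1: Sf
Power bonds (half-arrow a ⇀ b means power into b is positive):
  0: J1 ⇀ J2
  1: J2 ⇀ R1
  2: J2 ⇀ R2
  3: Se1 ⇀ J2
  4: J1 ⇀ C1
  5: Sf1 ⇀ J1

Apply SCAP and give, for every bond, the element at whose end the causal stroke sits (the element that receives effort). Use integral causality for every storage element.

b0 |J1
b1 |J2
b2 |J2
b3 |J2
b4 |J1
b5 |Sf1

b3 stroke at J2  (Se1 fixes effort; stroke away)
b5 stroke at Sf1  (Sf1: flow source, stroke at near end)
b0 stroke at J1  (J1: bond 5 brought flow, rest push out)
b4 stroke at J1  (J1 flow already set via bond 5)
b1 stroke at J2  (common-f at J2 fixed by 0)
b2 stroke at J2  (J2 flow already set via bond 0)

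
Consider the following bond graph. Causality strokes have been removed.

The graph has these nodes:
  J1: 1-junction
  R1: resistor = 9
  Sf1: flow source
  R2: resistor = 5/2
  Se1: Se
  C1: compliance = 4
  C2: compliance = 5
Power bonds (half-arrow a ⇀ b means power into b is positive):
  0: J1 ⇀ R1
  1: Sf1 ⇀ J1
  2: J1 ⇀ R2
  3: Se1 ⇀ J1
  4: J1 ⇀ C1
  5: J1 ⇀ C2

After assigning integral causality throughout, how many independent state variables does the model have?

b1 stroke at Sf1  (Sf1 (Sf) sets flow on bond)
b3 stroke at J1  (Se1 (Se) sets effort on bond)
b0 stroke at J1  (1-jn J1 has f-setter on 1)
b2 stroke at J1  (common-f at J1 fixed by 1)
b4 stroke at J1  (1-jn J1 has f-setter on 1)
b5 stroke at J1  (common-f at J1 fixed by 1)

2  (C1, C2 all integral)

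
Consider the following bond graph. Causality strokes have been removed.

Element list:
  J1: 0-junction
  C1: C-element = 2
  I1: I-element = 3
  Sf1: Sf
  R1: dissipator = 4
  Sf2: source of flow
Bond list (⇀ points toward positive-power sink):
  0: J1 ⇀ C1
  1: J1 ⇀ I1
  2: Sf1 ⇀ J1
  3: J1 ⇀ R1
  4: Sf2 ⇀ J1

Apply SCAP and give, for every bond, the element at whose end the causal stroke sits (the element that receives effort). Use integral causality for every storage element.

b2 →Sf1  (Sf1 fixes flow; stroke at Sf1)
b4 →Sf2  (Sf2 fixes flow; stroke at Sf2)
b0 →J1  (prefer integral on C1)
b1 →I1  (0-jn J1 has e-setter on 0)
b3 →R1  (J1 effort already set via bond 0)

b0 |J1
b1 |I1
b2 |Sf1
b3 |R1
b4 |Sf2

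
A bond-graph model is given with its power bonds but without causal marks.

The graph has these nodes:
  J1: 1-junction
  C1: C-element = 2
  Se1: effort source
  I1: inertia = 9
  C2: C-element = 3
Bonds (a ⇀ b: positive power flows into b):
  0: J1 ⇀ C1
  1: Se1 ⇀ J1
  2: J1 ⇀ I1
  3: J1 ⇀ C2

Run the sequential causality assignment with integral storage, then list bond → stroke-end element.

b0 →J1
b1 →J1
b2 →I1
b3 →J1

#1 stroke at J1  (Se1 (Se) sets effort on bond)
#0 stroke at J1  (C1 outputs effort q/C1)
#2 stroke at I1  (I1 outputs flow p/I1)
#3 stroke at J1  (common-f at J1 fixed by 2)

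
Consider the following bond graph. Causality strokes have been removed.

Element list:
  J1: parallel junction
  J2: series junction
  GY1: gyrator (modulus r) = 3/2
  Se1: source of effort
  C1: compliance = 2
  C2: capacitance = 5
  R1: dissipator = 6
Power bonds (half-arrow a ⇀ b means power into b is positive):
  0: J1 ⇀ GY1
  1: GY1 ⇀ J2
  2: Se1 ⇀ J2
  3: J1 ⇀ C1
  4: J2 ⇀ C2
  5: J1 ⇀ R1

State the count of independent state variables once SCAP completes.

2  (C1, C2 all integral)

β2 →J2  (source Se1 imposes e)
β3 →J1  (C1: C, integral causality)
β0 →GY1  (0-jn J1 has e-setter on 3)
β5 →R1  (J1: bond 3 brought effort, rest push out)
β1 →GY1  (through GY1, causality inverts; strokes same side of GY1)
β4 →J2  (J2: bond 1 brought flow, rest push out)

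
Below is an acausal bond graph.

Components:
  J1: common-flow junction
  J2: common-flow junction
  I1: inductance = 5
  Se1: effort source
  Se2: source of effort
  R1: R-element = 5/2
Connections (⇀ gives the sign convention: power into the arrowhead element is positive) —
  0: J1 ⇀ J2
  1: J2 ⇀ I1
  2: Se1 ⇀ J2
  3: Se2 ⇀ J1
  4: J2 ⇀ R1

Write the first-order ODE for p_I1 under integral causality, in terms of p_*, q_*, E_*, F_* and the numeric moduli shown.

#2 →J2  (Se1 fixes effort; stroke away)
#3 →J1  (Se2 fixes effort; stroke away)
#0 →J2  (closing 1-jn rule on J1)
#1 →I1  (I1: I, integral causality)
#4 →J2  (1-jn J2 has f-setter on 1)

dp_I1/dt = E_Se1 + E_Se2 - p_I1/2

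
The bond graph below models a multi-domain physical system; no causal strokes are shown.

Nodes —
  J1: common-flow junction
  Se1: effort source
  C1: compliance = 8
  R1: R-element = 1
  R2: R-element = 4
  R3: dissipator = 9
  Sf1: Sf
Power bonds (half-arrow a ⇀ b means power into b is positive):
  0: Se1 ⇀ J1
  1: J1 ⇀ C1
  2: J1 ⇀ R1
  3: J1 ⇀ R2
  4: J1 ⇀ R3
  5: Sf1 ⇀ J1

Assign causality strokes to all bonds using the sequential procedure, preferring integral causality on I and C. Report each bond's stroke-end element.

bond 0 |J1  (source Se1 imposes e)
bond 5 |Sf1  (Sf1: flow source, stroke at near end)
bond 1 |J1  (J1 flow already set via bond 5)
bond 2 |J1  (J1 flow already set via bond 5)
bond 3 |J1  (J1: bond 5 brought flow, rest push out)
bond 4 |J1  (common-f at J1 fixed by 5)

bond 0 |J1
bond 1 |J1
bond 2 |J1
bond 3 |J1
bond 4 |J1
bond 5 |Sf1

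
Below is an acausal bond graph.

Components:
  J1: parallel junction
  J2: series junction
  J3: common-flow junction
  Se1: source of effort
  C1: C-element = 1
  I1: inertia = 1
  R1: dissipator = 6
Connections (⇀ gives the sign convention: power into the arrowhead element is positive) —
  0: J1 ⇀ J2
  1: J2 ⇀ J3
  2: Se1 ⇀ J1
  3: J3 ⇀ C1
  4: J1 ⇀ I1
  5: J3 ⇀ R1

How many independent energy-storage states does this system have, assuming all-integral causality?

bond 2 |J1  (source Se1 imposes e)
bond 0 |J2  (J1: bond 2 brought effort, rest push out)
bond 4 |I1  (common-e at J1 fixed by 2)
bond 1 |J3  (only one flow-in slot at J2)
bond 3 |J3  (C1: C, integral causality)
bond 5 |R1  (closing 1-jn rule on J3)

2  (C1, I1 all integral)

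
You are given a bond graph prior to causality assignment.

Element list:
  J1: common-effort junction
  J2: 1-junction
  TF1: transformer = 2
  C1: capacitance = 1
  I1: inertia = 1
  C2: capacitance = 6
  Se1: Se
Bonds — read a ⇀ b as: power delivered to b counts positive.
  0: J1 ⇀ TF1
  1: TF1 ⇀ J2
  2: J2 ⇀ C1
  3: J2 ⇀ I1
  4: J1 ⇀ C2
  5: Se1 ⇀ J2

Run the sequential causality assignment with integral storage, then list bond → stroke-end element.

bond 5 |J2  (source Se1 imposes e)
bond 2 |J2  (C1 outputs effort q/C1)
bond 3 |I1  (I1: I, integral causality)
bond 1 |J2  (J2: bond 3 brought flow, rest push out)
bond 0 |TF1  (through TF1, causality passes straight; one stroke at TF1)
bond 4 |J1  (J1 needs exactly one e-in)

b0 |TF1
b1 |J2
b2 |J2
b3 |I1
b4 |J1
b5 |J2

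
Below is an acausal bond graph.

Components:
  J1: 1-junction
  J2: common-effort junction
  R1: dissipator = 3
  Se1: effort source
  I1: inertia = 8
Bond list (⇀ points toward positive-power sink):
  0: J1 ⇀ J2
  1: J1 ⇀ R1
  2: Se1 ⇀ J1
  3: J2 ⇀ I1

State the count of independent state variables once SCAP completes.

bond 2 stroke at J1  (Se1: effort source, stroke at far end)
bond 3 stroke at I1  (I1 integral (f out))
bond 0 stroke at J2  (only one effort-in slot at J2)
bond 1 stroke at J1  (common-f at J1 fixed by 0)

1  (I1 all integral)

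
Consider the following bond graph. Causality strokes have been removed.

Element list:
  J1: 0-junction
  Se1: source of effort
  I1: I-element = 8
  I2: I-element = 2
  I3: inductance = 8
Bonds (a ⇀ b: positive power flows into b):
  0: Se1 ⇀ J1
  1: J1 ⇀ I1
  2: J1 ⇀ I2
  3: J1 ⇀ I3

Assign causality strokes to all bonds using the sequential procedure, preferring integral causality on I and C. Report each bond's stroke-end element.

b0 stroke→J1  (Se1 fixes effort; stroke away)
b1 stroke→I1  (0-jn J1 has e-setter on 0)
b2 stroke→I2  (J1 effort already set via bond 0)
b3 stroke→I3  (0-jn J1 has e-setter on 0)

b0 →J1
b1 →I1
b2 →I2
b3 →I3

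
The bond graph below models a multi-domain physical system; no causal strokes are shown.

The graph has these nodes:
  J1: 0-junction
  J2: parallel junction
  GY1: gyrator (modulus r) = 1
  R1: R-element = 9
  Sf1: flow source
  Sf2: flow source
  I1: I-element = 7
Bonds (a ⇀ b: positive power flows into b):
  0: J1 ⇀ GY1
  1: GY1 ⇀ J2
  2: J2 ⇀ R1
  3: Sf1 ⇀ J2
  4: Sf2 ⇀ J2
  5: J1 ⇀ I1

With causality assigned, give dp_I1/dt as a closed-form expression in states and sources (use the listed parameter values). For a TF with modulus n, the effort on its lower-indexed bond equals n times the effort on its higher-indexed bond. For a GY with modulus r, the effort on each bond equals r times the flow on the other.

dp_I1/dt = -F_Sf1 - F_Sf2 - p_I1/63

bond 3 |Sf1  (source Sf1 imposes f)
bond 4 |Sf2  (Sf2 (Sf) sets flow on bond)
bond 5 |I1  (prefer integral on I1)
bond 0 |J1  (closing 0-jn rule on J1)
bond 1 |J2  (through GY1, causality inverts; strokes same side of GY1)
bond 2 |R1  (0-jn J2 has e-setter on 1)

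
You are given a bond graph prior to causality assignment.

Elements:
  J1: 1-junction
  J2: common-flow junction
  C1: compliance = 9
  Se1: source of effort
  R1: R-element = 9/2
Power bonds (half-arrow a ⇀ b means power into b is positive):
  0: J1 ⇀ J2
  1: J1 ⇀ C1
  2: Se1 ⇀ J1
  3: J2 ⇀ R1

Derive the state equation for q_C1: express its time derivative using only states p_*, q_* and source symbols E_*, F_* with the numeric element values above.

dq_C1/dt = 2*E_Se1/9 - 2*q_C1/81

bond 2 stroke at J1  (source Se1 imposes e)
bond 1 stroke at J1  (C1 integral (e out))
bond 0 stroke at J2  (only one flow-in slot at J1)
bond 3 stroke at R1  (closing 1-jn rule on J2)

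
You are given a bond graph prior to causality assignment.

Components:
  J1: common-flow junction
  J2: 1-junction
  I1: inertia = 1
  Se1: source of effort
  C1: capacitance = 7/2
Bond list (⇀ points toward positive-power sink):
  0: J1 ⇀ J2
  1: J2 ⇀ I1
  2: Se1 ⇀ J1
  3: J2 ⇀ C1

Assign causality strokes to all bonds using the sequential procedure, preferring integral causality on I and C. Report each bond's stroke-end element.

β2 stroke at J1  (Se1 fixes effort; stroke away)
β0 stroke at J2  (J1: last free bond brings flow in)
β1 stroke at I1  (I1 outputs flow p/I1)
β3 stroke at J2  (J2 flow already set via bond 1)

b0 →J2
b1 →I1
b2 →J1
b3 →J2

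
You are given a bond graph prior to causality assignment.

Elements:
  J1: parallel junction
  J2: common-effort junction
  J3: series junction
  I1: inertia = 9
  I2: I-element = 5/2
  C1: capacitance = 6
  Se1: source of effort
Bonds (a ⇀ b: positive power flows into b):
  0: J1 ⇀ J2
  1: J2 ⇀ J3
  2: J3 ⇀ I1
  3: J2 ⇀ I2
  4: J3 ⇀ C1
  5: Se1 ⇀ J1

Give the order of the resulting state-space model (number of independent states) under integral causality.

3  (C1, I1, I2 all integral)

b5 stroke at J1  (Se1 fixes effort; stroke away)
b0 stroke at J2  (J1: bond 5 brought effort, rest push out)
b1 stroke at J3  (common-e at J2 fixed by 0)
b3 stroke at I2  (common-e at J2 fixed by 0)
b2 stroke at I1  (prefer integral on I1)
b4 stroke at J3  (J3 flow already set via bond 2)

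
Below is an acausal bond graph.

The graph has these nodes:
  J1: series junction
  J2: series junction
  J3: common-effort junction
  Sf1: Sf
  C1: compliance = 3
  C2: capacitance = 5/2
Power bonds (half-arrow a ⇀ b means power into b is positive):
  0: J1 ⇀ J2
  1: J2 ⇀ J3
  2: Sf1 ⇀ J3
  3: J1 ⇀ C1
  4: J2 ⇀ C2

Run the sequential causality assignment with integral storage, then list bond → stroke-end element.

#2 stroke at Sf1  (Sf1 fixes flow; stroke at Sf1)
#1 stroke at J3  (only one effort-in slot at J3)
#0 stroke at J2  (J2: bond 1 brought flow, rest push out)
#4 stroke at J2  (J2: bond 1 brought flow, rest push out)
#3 stroke at J1  (1-jn J1 has f-setter on 0)

bond 0 |J2
bond 1 |J3
bond 2 |Sf1
bond 3 |J1
bond 4 |J2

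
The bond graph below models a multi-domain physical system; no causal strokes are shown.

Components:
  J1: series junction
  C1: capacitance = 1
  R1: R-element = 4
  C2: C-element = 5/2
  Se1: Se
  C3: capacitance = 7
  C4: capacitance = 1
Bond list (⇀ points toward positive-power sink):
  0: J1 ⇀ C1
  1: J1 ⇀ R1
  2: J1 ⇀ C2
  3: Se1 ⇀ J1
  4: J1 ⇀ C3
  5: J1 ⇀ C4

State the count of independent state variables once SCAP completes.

β3 stroke at J1  (Se1 fixes effort; stroke away)
β0 stroke at J1  (prefer integral on C1)
β2 stroke at J1  (C2: C, integral causality)
β4 stroke at J1  (C3 integral (e out))
β5 stroke at J1  (C4: C, integral causality)
β1 stroke at R1  (only one flow-in slot at J1)

4  (C1, C2, C3, C4 all integral)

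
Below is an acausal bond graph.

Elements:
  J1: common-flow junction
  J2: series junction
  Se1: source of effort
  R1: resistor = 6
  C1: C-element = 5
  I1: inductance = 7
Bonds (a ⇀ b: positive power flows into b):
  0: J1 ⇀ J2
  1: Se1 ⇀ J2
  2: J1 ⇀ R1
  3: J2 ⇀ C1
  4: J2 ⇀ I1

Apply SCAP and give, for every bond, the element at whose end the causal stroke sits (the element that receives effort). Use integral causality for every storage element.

bond 0 stroke→J2
bond 1 stroke→J2
bond 2 stroke→J1
bond 3 stroke→J2
bond 4 stroke→I1

β1 →J2  (Se1: effort source, stroke at far end)
β3 →J2  (prefer integral on C1)
β4 →I1  (I1 outputs flow p/I1)
β0 →J2  (J2 flow already set via bond 4)
β2 →J1  (1-jn J1 has f-setter on 0)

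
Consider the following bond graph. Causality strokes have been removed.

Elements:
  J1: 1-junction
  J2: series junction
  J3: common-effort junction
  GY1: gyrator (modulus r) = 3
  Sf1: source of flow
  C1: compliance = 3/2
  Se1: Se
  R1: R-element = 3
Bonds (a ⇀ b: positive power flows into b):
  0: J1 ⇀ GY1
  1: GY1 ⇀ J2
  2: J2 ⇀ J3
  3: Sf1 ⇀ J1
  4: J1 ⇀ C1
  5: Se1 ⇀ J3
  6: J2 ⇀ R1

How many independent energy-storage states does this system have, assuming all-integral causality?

1  (C1 all integral)

#3 stroke at Sf1  (Sf1 (Sf) sets flow on bond)
#5 stroke at J3  (Se1: effort source, stroke at far end)
#0 stroke at J1  (J1 flow already set via bond 3)
#4 stroke at J1  (J1: bond 3 brought flow, rest push out)
#2 stroke at J2  (common-e at J3 fixed by 5)
#1 stroke at J2  (GY GY1: same side as bond 0)
#6 stroke at R1  (J2 needs exactly one f-in)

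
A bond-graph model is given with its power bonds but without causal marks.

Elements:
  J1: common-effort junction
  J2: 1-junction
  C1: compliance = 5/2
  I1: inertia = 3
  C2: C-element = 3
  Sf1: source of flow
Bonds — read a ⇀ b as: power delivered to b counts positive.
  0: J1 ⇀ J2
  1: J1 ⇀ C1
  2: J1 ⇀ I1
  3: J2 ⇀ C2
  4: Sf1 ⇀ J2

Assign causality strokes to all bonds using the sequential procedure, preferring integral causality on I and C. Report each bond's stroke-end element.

β4 |Sf1  (Sf1 (Sf) sets flow on bond)
β0 |J2  (common-f at J2 fixed by 4)
β3 |J2  (1-jn J2 has f-setter on 4)
β1 |J1  (C1: C, integral causality)
β2 |I1  (J1: bond 1 brought effort, rest push out)

bond 0 |J2
bond 1 |J1
bond 2 |I1
bond 3 |J2
bond 4 |Sf1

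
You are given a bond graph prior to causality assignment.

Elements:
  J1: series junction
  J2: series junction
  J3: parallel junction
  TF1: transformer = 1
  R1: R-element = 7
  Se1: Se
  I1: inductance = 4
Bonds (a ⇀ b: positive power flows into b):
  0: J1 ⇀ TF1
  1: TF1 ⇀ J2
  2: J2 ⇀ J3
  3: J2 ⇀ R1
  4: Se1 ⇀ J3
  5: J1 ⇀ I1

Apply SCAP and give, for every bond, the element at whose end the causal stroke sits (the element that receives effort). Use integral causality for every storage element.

bond 0 stroke→J1
bond 1 stroke→TF1
bond 2 stroke→J2
bond 3 stroke→J2
bond 4 stroke→J3
bond 5 stroke→I1

b4 stroke at J3  (Se1 fixes effort; stroke away)
b2 stroke at J2  (J3 effort already set via bond 4)
b5 stroke at I1  (I1 outputs flow p/I1)
b0 stroke at J1  (common-f at J1 fixed by 5)
b1 stroke at TF1  (TF1 one-in-one-out from 0)
b3 stroke at J2  (J2 flow already set via bond 1)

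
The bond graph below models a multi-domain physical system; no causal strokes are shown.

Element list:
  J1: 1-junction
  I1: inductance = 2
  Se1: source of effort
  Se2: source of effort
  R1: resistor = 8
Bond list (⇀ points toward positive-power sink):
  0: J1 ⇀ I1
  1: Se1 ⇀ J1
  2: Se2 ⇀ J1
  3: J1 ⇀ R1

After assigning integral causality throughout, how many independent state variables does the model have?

#1 stroke→J1  (Se1 (Se) sets effort on bond)
#2 stroke→J1  (Se2: effort source, stroke at far end)
#0 stroke→I1  (I1: I, integral causality)
#3 stroke→J1  (common-f at J1 fixed by 0)

1  (I1 all integral)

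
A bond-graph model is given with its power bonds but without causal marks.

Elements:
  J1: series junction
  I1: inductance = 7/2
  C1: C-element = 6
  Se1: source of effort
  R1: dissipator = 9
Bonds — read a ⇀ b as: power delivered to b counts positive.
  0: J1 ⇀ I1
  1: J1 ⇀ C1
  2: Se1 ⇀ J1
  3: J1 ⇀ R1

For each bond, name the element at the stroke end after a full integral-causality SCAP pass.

b0 →I1
b1 →J1
b2 →J1
b3 →J1

b2 stroke→J1  (source Se1 imposes e)
b0 stroke→I1  (I1 outputs flow p/I1)
b1 stroke→J1  (J1 flow already set via bond 0)
b3 stroke→J1  (J1: bond 0 brought flow, rest push out)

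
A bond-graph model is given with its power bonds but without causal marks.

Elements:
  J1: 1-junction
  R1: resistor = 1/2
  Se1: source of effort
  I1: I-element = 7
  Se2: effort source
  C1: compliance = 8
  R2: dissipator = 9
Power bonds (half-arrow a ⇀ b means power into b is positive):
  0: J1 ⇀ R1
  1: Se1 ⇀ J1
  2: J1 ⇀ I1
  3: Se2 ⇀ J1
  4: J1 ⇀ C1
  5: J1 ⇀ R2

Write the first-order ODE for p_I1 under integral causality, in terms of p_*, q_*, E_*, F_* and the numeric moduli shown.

b1 stroke→J1  (Se1 (Se) sets effort on bond)
b3 stroke→J1  (source Se2 imposes e)
b2 stroke→I1  (prefer integral on I1)
b0 stroke→J1  (J1 flow already set via bond 2)
b4 stroke→J1  (J1 flow already set via bond 2)
b5 stroke→J1  (J1 flow already set via bond 2)

dp_I1/dt = E_Se1 + E_Se2 - 19*p_I1/14 - q_C1/8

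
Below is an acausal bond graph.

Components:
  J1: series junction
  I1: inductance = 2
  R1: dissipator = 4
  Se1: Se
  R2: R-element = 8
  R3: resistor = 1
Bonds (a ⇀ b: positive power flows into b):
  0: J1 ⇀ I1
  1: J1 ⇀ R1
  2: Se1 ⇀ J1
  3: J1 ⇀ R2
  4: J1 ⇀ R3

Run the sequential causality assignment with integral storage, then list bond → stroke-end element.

bond 2 stroke→J1  (source Se1 imposes e)
bond 0 stroke→I1  (prefer integral on I1)
bond 1 stroke→J1  (J1 flow already set via bond 0)
bond 3 stroke→J1  (J1 flow already set via bond 0)
bond 4 stroke→J1  (1-jn J1 has f-setter on 0)

#0 |I1
#1 |J1
#2 |J1
#3 |J1
#4 |J1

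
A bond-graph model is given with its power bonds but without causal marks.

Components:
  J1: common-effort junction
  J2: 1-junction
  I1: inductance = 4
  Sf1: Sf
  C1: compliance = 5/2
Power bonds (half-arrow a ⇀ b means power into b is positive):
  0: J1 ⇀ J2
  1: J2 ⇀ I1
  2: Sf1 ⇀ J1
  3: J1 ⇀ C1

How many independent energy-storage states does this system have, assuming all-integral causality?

2  (C1, I1 all integral)

#2 |Sf1  (Sf1: flow source, stroke at near end)
#1 |I1  (I1 outputs flow p/I1)
#0 |J2  (J2 flow already set via bond 1)
#3 |J1  (J1 needs exactly one e-in)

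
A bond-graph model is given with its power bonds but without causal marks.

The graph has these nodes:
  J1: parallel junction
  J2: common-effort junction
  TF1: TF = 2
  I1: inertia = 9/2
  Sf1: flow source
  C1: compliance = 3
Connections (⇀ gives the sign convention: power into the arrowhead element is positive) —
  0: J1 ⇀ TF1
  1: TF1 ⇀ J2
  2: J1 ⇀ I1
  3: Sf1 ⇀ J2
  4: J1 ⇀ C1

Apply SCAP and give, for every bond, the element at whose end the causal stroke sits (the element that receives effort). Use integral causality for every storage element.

#0 stroke→TF1
#1 stroke→J2
#2 stroke→I1
#3 stroke→Sf1
#4 stroke→J1

β3 →Sf1  (Sf1 fixes flow; stroke at Sf1)
β1 →J2  (J2 needs exactly one e-in)
β0 →TF1  (TF1 one-in-one-out from 1)
β2 →I1  (prefer integral on I1)
β4 →J1  (only one effort-in slot at J1)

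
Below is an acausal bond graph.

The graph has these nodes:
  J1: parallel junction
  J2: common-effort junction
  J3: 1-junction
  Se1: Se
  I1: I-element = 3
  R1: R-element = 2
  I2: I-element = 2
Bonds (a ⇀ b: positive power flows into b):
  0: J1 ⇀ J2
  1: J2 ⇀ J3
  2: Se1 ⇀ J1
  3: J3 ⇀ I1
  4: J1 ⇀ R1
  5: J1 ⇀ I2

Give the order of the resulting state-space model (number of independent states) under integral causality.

bond 2 |J1  (Se1: effort source, stroke at far end)
bond 0 |J2  (J1: bond 2 brought effort, rest push out)
bond 4 |R1  (common-e at J1 fixed by 2)
bond 5 |I2  (J1: bond 2 brought effort, rest push out)
bond 1 |J3  (0-jn J2 has e-setter on 0)
bond 3 |I1  (only one flow-in slot at J3)

2  (I1, I2 all integral)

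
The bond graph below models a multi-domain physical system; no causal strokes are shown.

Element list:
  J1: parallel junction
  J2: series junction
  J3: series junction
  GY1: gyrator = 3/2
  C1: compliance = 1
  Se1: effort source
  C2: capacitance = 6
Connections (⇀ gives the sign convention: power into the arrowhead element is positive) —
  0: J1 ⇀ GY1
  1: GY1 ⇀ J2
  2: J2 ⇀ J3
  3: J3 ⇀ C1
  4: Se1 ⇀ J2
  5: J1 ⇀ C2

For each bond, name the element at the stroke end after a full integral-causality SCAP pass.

bond 4 stroke at J2  (Se1: effort source, stroke at far end)
bond 3 stroke at J3  (C1 integral (e out))
bond 2 stroke at J2  (only one flow-in slot at J3)
bond 1 stroke at GY1  (J2: last free bond brings flow in)
bond 0 stroke at GY1  (through GY1, causality inverts; strokes same side of GY1)
bond 5 stroke at J1  (closing 0-jn rule on J1)

b0 |GY1
b1 |GY1
b2 |J2
b3 |J3
b4 |J2
b5 |J1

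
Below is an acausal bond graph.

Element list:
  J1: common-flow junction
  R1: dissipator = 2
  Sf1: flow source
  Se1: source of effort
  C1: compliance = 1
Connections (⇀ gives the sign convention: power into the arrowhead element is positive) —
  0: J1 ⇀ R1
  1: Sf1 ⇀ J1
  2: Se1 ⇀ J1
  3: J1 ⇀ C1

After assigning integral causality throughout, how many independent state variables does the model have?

bond 1 →Sf1  (Sf1 fixes flow; stroke at Sf1)
bond 2 →J1  (Se1: effort source, stroke at far end)
bond 0 →J1  (1-jn J1 has f-setter on 1)
bond 3 →J1  (J1: bond 1 brought flow, rest push out)

1  (C1 all integral)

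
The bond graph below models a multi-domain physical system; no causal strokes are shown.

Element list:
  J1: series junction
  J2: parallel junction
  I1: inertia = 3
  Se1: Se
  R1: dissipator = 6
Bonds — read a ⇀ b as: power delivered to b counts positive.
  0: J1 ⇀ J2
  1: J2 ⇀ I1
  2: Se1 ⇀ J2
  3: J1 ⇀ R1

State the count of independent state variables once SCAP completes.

bond 2 →J2  (Se1 (Se) sets effort on bond)
bond 0 →J1  (J2: bond 2 brought effort, rest push out)
bond 1 →I1  (common-e at J2 fixed by 2)
bond 3 →R1  (J1 needs exactly one f-in)

1  (I1 all integral)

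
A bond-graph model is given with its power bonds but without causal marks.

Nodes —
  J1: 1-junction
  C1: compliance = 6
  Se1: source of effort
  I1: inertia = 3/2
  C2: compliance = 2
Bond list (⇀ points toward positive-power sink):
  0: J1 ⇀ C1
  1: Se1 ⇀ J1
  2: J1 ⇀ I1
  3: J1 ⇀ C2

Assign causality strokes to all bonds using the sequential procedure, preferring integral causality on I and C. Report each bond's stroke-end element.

b0 stroke→J1
b1 stroke→J1
b2 stroke→I1
b3 stroke→J1

b1 →J1  (Se1: effort source, stroke at far end)
b0 →J1  (C1 integral (e out))
b2 →I1  (I1 outputs flow p/I1)
b3 →J1  (J1 flow already set via bond 2)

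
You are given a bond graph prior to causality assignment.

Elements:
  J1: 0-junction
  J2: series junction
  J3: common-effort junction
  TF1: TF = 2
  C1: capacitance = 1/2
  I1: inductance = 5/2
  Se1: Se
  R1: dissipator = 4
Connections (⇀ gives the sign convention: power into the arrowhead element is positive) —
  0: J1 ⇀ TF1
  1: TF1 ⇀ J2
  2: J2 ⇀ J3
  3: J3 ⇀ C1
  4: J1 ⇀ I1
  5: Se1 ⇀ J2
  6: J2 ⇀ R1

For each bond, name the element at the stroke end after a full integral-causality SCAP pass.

β0 stroke at J1
β1 stroke at TF1
β2 stroke at J2
β3 stroke at J3
β4 stroke at I1
β5 stroke at J2
β6 stroke at J2

β5 |J2  (Se1: effort source, stroke at far end)
β3 |J3  (C1 outputs effort q/C1)
β2 |J2  (J3: bond 3 brought effort, rest push out)
β4 |I1  (prefer integral on I1)
β0 |J1  (only one effort-in slot at J1)
β1 |TF1  (TF1: transformer flips bond 0)
β6 |J2  (J2 flow already set via bond 1)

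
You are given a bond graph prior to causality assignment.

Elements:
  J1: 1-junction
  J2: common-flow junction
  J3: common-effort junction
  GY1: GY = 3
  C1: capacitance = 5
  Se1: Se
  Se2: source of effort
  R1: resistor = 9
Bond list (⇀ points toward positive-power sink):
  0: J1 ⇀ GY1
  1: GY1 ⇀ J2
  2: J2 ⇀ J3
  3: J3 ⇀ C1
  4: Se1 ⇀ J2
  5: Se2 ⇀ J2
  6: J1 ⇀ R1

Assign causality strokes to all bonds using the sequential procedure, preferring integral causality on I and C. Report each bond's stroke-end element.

b0 stroke→GY1
b1 stroke→GY1
b2 stroke→J2
b3 stroke→J3
b4 stroke→J2
b5 stroke→J2
b6 stroke→J1

#4 stroke at J2  (source Se1 imposes e)
#5 stroke at J2  (source Se2 imposes e)
#3 stroke at J3  (C1 integral (e out))
#2 stroke at J2  (0-jn J3 has e-setter on 3)
#1 stroke at GY1  (J2: last free bond brings flow in)
#0 stroke at GY1  (GY1 both-in/both-out from 1)
#6 stroke at J1  (1-jn J1 has f-setter on 0)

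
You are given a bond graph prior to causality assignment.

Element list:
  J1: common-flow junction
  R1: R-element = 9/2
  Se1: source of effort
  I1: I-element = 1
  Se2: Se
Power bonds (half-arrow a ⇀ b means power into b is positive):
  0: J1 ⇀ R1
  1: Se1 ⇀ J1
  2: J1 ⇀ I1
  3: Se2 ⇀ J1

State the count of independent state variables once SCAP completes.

b1 stroke at J1  (Se1 (Se) sets effort on bond)
b3 stroke at J1  (Se2: effort source, stroke at far end)
b2 stroke at I1  (prefer integral on I1)
b0 stroke at J1  (1-jn J1 has f-setter on 2)

1  (I1 all integral)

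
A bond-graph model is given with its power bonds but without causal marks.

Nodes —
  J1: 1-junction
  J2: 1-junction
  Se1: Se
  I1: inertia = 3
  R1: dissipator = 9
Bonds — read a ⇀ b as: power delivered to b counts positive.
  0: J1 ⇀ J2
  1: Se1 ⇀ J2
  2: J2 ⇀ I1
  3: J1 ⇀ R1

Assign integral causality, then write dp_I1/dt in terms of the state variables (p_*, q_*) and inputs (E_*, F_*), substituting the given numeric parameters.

bond 1 →J2  (Se1: effort source, stroke at far end)
bond 2 →I1  (I1 integral (f out))
bond 0 →J2  (J2: bond 2 brought flow, rest push out)
bond 3 →J1  (common-f at J1 fixed by 0)

dp_I1/dt = E_Se1 - 3*p_I1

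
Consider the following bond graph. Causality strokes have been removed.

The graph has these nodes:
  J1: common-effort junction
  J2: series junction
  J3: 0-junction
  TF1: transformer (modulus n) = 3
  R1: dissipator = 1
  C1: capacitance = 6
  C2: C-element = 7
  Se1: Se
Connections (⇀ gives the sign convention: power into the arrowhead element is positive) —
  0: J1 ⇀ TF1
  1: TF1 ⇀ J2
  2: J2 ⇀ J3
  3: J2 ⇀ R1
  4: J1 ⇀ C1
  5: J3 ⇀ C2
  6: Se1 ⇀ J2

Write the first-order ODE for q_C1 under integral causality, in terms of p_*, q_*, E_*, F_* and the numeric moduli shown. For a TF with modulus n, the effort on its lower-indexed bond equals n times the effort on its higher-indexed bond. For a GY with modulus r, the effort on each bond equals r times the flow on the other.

dq_C1/dt = -E_Se1/3 - q_C1/54 + q_C2/21

bond 6 |J2  (source Se1 imposes e)
bond 4 |J1  (C1: C, integral causality)
bond 0 |TF1  (0-jn J1 has e-setter on 4)
bond 1 |J2  (TF TF1: opposite of bond 0)
bond 5 |J3  (C2 outputs effort q/C2)
bond 2 |J2  (common-e at J3 fixed by 5)
bond 3 |R1  (only one flow-in slot at J2)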